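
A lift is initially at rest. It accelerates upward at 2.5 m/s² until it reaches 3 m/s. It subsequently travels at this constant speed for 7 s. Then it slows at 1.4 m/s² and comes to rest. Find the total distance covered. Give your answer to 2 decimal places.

Phase 1 (accelerating): v₀ = 0 m/s, a = 2.5 m/s².
v = v₀ + at → t = (3 − 0) / 2.5 = 1.20 s
v² = v₀² + 2aΔx → Δx = (3² − 0²)/(2·2.5) = 1.80 m

Phase 2 (constant speed): v₀ = 3.00 m/s, a = 0 m/s².
v = v₀ + at = 3.00 + (0)(7) = 3.00 m/s
Δx = v₀t + ½at² = 3.00·7 + 0.5·0·7² = 21.0 m

Phase 3 (decelerating): v₀ = 3.00 m/s, a = -1.4 m/s².
v = v₀ + at → t = (0 − 3.00) / -1.4 = 2.14 s
v² = v₀² + 2aΔx → Δx = (0² − 3.00²)/(2·-1.4) = 3.21 m
Total distance = 1.80 + 21.0 + 3.21 = 26.0 m

26.01 m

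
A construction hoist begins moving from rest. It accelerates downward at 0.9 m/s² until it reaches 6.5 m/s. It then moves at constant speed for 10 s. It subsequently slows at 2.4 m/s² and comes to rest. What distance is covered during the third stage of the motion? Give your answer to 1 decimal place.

Phase 1 (accelerating): v₀ = 0 m/s, a = 0.9 m/s².
v = v₀ + at → t = (6.5 − 0) / 0.9 = 7.22 s
v² = v₀² + 2aΔx → Δx = (6.5² − 0²)/(2·0.9) = 23.5 m

Phase 2 (constant speed): v₀ = 6.50 m/s, a = 0 m/s².
v = v₀ + at = 6.50 + (0)(10) = 6.50 m/s
Δx = v₀t + ½at² = 6.50·10 + 0.5·0·10² = 65.0 m

Phase 3 (decelerating): v₀ = 6.50 m/s, a = -2.4 m/s².
v = v₀ + at → t = (0 − 6.50) / -2.4 = 2.71 s
v² = v₀² + 2aΔx → Δx = (0² − 6.50²)/(2·-2.4) = 8.80 m
Distance in phase 3 = 8.80 m

8.8 m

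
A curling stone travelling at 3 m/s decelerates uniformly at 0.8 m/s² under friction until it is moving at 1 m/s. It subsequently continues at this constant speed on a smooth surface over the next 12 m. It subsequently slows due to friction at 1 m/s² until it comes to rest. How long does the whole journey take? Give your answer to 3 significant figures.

Phase 1 (decelerating): v₀ = 3.00 m/s, a = -0.8 m/s².
v = v₀ + at → t = (1 − 3.00) / -0.8 = 2.50 s
v² = v₀² + 2aΔx → Δx = (1² − 3.00²)/(2·-0.8) = 5.00 m

Phase 2 (constant speed): v₀ = 1.00 m/s, a = 0 m/s².
Constant speed: t = d/v = 12/1.00 = 12.0 s

Phase 3 (decelerating): v₀ = 1.00 m/s, a = -1 m/s².
v = v₀ + at → t = (0 − 1.00) / -1 = 1.00 s
v² = v₀² + 2aΔx → Δx = (0² − 1.00²)/(2·-1) = 0.500 m
Total time = 2.50 + 12.0 + 1.00 = 15.5 s

15.5 s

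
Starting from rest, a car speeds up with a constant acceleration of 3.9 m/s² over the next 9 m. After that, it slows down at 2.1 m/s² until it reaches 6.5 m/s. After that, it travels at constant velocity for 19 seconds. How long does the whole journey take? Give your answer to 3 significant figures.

22.0 s

Phase 1 (accelerating): v₀ = 0 m/s, a = 3.9 m/s².
v² = v₀² + 2aΔx = 0² + 2·3.9·9 = 70.2 → v = 8.38 m/s
t = (v − v₀)/a = (8.38 − 0)/3.9 = 2.15 s

Phase 2 (decelerating): v₀ = 8.38 m/s, a = -2.1 m/s².
v = v₀ + at → t = (6.5 − 8.38) / -2.1 = 0.895 s
v² = v₀² + 2aΔx → Δx = (6.5² − 8.38²)/(2·-2.1) = 6.65 m

Phase 3 (constant speed): v₀ = 6.50 m/s, a = 0 m/s².
v = v₀ + at = 6.50 + (0)(19) = 6.50 m/s
Δx = v₀t + ½at² = 6.50·19 + 0.5·0·19² = 124 m
Total time = 2.15 + 0.895 + 19.0 = 22.0 s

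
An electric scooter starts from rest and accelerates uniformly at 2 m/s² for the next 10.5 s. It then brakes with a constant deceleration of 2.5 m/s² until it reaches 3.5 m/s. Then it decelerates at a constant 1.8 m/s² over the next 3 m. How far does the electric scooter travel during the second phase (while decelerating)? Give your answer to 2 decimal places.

85.75 m

Phase 1 (accelerating): v₀ = 0 m/s, a = 2 m/s².
v = v₀ + at = 0 + (2)(10.5) = 21.0 m/s
Δx = v₀t + ½at² = 0·10.5 + 0.5·2·10.5² = 110 m

Phase 2 (decelerating): v₀ = 21.0 m/s, a = -2.5 m/s².
v = v₀ + at → t = (3.5 − 21.0) / -2.5 = 7.00 s
v² = v₀² + 2aΔx → Δx = (3.5² − 21.0²)/(2·-2.5) = 85.8 m
Distance in phase 2 = 85.8 m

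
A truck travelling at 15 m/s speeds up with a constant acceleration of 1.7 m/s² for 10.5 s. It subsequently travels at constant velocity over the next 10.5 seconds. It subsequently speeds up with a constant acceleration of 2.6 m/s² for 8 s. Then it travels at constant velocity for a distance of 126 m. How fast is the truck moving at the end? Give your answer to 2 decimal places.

Phase 1 (accelerating): v₀ = 15.0 m/s, a = 1.7 m/s².
v = v₀ + at = 15.0 + (1.7)(10.5) = 32.8 m/s
Δx = v₀t + ½at² = 15.0·10.5 + 0.5·1.7·10.5² = 251 m

Phase 2 (constant speed): v₀ = 32.8 m/s, a = 0 m/s².
v = v₀ + at = 32.8 + (0)(10.5) = 32.8 m/s
Δx = v₀t + ½at² = 32.8·10.5 + 0.5·0·10.5² = 345 m

Phase 3 (accelerating): v₀ = 32.8 m/s, a = 2.6 m/s².
v = v₀ + at = 32.8 + (2.6)(8) = 53.6 m/s
Δx = v₀t + ½at² = 32.8·8 + 0.5·2.6·8² = 346 m

Phase 4 (constant speed): v₀ = 53.6 m/s, a = 0 m/s².
Constant speed: t = d/v = 126/53.6 = 2.35 s
Final speed = 53.6 m/s

53.65 m/s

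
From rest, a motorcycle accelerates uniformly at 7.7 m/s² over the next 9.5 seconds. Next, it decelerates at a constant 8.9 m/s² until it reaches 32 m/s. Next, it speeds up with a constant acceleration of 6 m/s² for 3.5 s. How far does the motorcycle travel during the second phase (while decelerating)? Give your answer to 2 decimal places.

Phase 1 (accelerating): v₀ = 0 m/s, a = 7.7 m/s².
v = v₀ + at = 0 + (7.7)(9.5) = 73.2 m/s
Δx = v₀t + ½at² = 0·9.5 + 0.5·7.7·9.5² = 347 m

Phase 2 (decelerating): v₀ = 73.2 m/s, a = -8.9 m/s².
v = v₀ + at → t = (32 − 73.2) / -8.9 = 4.62 s
v² = v₀² + 2aΔx → Δx = (32² − 73.2²)/(2·-8.9) = 243 m
Distance in phase 2 = 243 m

243.09 m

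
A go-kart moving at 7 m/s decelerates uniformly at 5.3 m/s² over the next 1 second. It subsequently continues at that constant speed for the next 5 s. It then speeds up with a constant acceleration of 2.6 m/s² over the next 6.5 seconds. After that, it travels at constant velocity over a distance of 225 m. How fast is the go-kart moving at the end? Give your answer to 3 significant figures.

18.6 m/s

Phase 1 (decelerating): v₀ = 7.00 m/s, a = -5.3 m/s².
v = v₀ + at = 7.00 + (-5.3)(1) = 1.70 m/s
Δx = v₀t + ½at² = 7.00·1 + 0.5·-5.3·1² = 4.35 m

Phase 2 (constant speed): v₀ = 1.70 m/s, a = 0 m/s².
v = v₀ + at = 1.70 + (0)(5) = 1.70 m/s
Δx = v₀t + ½at² = 1.70·5 + 0.5·0·5² = 8.50 m

Phase 3 (accelerating): v₀ = 1.70 m/s, a = 2.6 m/s².
v = v₀ + at = 1.70 + (2.6)(6.5) = 18.6 m/s
Δx = v₀t + ½at² = 1.70·6.5 + 0.5·2.6·6.5² = 66.0 m

Phase 4 (constant speed): v₀ = 18.6 m/s, a = 0 m/s².
Constant speed: t = d/v = 225/18.6 = 12.1 s
Final speed = 18.6 m/s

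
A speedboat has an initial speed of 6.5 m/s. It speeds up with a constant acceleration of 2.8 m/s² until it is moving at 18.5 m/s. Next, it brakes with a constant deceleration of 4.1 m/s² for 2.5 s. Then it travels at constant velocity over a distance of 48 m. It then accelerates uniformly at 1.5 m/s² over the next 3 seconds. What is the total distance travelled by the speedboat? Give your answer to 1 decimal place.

Phase 1 (accelerating): v₀ = 6.50 m/s, a = 2.8 m/s².
v = v₀ + at → t = (18.5 − 6.50) / 2.8 = 4.29 s
v² = v₀² + 2aΔx → Δx = (18.5² − 6.50²)/(2·2.8) = 53.6 m

Phase 2 (decelerating): v₀ = 18.5 m/s, a = -4.1 m/s².
v = v₀ + at = 18.5 + (-4.1)(2.5) = 8.25 m/s
Δx = v₀t + ½at² = 18.5·2.5 + 0.5·-4.1·2.5² = 33.4 m

Phase 3 (constant speed): v₀ = 8.25 m/s, a = 0 m/s².
Constant speed: t = d/v = 48/8.25 = 5.82 s

Phase 4 (accelerating): v₀ = 8.25 m/s, a = 1.5 m/s².
v = v₀ + at = 8.25 + (1.5)(3) = 12.8 m/s
Δx = v₀t + ½at² = 8.25·3 + 0.5·1.5·3² = 31.5 m
Total distance = 53.6 + 33.4 + 48.0 + 31.5 = 167 m

166.5 m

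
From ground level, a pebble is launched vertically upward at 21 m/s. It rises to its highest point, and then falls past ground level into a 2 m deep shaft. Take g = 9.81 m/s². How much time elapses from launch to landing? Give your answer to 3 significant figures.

4.37 s

Phase 1 (rising): v₀ = 21.0 m/s, a = -9.81 m/s².
v = v₀ + at → t = (0 − 21.0) / -9.81 = 2.14 s
v² = v₀² + 2aΔx → Δx = (0² − 21.0²)/(2·-9.81) = 22.5 m

Phase 2 (falling): v₀ = 0 m/s, a = -9.81 m/s².
Falls 24.5 m from rest: t = √(2·24.5/9.81) = 2.23 s; v = g·t = 21.9 m/s.
Total time = 2.14 + 2.23 = 4.37 s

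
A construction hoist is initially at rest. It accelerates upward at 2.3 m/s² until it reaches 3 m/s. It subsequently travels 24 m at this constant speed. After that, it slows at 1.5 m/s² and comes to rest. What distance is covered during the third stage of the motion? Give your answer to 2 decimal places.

Phase 1 (accelerating): v₀ = 0 m/s, a = 2.3 m/s².
v = v₀ + at → t = (3 − 0) / 2.3 = 1.30 s
v² = v₀² + 2aΔx → Δx = (3² − 0²)/(2·2.3) = 1.96 m

Phase 2 (constant speed): v₀ = 3.00 m/s, a = 0 m/s².
Constant speed: t = d/v = 24/3.00 = 8.00 s

Phase 3 (decelerating): v₀ = 3.00 m/s, a = -1.5 m/s².
v = v₀ + at → t = (0 − 3.00) / -1.5 = 2.00 s
v² = v₀² + 2aΔx → Δx = (0² − 3.00²)/(2·-1.5) = 3.00 m
Distance in phase 3 = 3.00 m

3.00 m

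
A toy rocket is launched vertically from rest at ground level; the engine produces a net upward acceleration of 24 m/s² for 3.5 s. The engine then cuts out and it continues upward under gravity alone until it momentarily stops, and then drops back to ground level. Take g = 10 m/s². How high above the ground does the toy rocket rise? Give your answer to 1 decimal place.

499.8 m

Phase 1 (powered ascent): v₀ = 0 m/s, a = 24 m/s².
v = v₀ + at = 0 + (24)(3.5) = 84.0 m/s
Δx = v₀t + ½at² = 0·3.5 + 0.5·24·3.5² = 147 m

Phase 2 (coasting upward): v₀ = 84.0 m/s, a = -10 m/s².
v = v₀ + at → t = (0 − 84.0) / -10 = 8.40 s
v² = v₀² + 2aΔx → Δx = (0² − 84.0²)/(2·-10) = 353 m
Maximum height = 147 + 353 = 500 m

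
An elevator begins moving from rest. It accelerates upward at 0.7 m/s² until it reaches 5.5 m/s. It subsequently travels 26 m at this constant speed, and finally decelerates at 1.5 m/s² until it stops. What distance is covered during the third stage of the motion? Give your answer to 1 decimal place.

Phase 1 (accelerating): v₀ = 0 m/s, a = 0.7 m/s².
v = v₀ + at → t = (5.5 − 0) / 0.7 = 7.86 s
v² = v₀² + 2aΔx → Δx = (5.5² − 0²)/(2·0.7) = 21.6 m

Phase 2 (constant speed): v₀ = 5.50 m/s, a = 0 m/s².
Constant speed: t = d/v = 26/5.50 = 4.73 s

Phase 3 (decelerating): v₀ = 5.50 m/s, a = -1.5 m/s².
v = v₀ + at → t = (0 − 5.50) / -1.5 = 3.67 s
v² = v₀² + 2aΔx → Δx = (0² − 5.50²)/(2·-1.5) = 10.1 m
Distance in phase 3 = 10.1 m

10.1 m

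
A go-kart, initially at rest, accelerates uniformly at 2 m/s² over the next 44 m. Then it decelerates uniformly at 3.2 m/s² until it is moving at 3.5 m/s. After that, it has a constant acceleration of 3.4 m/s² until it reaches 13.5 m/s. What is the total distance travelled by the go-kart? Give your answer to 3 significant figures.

Phase 1 (accelerating): v₀ = 0 m/s, a = 2 m/s².
v² = v₀² + 2aΔx = 0² + 2·2·44 = 176 → v = 13.3 m/s
t = (v − v₀)/a = (13.3 − 0)/2 = 6.63 s

Phase 2 (decelerating): v₀ = 13.3 m/s, a = -3.2 m/s².
v = v₀ + at → t = (3.5 − 13.3) / -3.2 = 3.05 s
v² = v₀² + 2aΔx → Δx = (3.5² − 13.3²)/(2·-3.2) = 25.6 m

Phase 3 (accelerating): v₀ = 3.50 m/s, a = 3.4 m/s².
v = v₀ + at → t = (13.5 − 3.50) / 3.4 = 2.94 s
v² = v₀² + 2aΔx → Δx = (13.5² − 3.50²)/(2·3.4) = 25.0 m
Total distance = 44.0 + 25.6 + 25.0 = 94.6 m

94.6 m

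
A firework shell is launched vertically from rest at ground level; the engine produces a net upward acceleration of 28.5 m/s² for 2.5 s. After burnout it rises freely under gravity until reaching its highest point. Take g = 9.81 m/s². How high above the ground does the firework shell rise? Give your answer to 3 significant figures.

348 m

Phase 1 (powered ascent): v₀ = 0 m/s, a = 28.5 m/s².
v = v₀ + at = 0 + (28.5)(2.5) = 71.2 m/s
Δx = v₀t + ½at² = 0·2.5 + 0.5·28.5·2.5² = 89.1 m

Phase 2 (coasting upward): v₀ = 71.2 m/s, a = -9.81 m/s².
v = v₀ + at → t = (0 − 71.2) / -9.81 = 7.26 s
v² = v₀² + 2aΔx → Δx = (0² − 71.2²)/(2·-9.81) = 259 m
Maximum height = 89.1 + 259 = 348 m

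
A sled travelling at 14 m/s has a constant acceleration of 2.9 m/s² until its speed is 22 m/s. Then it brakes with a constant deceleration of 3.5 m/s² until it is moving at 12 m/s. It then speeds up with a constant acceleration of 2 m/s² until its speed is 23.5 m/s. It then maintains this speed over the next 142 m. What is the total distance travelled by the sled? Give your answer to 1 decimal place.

342.3 m

Phase 1 (accelerating): v₀ = 14.0 m/s, a = 2.9 m/s².
v = v₀ + at → t = (22 − 14.0) / 2.9 = 2.76 s
v² = v₀² + 2aΔx → Δx = (22² − 14.0²)/(2·2.9) = 49.7 m

Phase 2 (decelerating): v₀ = 22.0 m/s, a = -3.5 m/s².
v = v₀ + at → t = (12 − 22.0) / -3.5 = 2.86 s
v² = v₀² + 2aΔx → Δx = (12² − 22.0²)/(2·-3.5) = 48.6 m

Phase 3 (accelerating): v₀ = 12.0 m/s, a = 2 m/s².
v = v₀ + at → t = (23.5 − 12.0) / 2 = 5.75 s
v² = v₀² + 2aΔx → Δx = (23.5² − 12.0²)/(2·2) = 102 m

Phase 4 (constant speed): v₀ = 23.5 m/s, a = 0 m/s².
Constant speed: t = d/v = 142/23.5 = 6.04 s
Total distance = 49.7 + 48.6 + 102 + 142 = 342 m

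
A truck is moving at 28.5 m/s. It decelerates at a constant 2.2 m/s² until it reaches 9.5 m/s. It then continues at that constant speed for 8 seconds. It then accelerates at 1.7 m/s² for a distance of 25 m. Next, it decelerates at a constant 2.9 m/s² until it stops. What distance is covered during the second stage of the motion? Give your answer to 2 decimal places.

Phase 1 (decelerating): v₀ = 28.5 m/s, a = -2.2 m/s².
v = v₀ + at → t = (9.5 − 28.5) / -2.2 = 8.64 s
v² = v₀² + 2aΔx → Δx = (9.5² − 28.5²)/(2·-2.2) = 164 m

Phase 2 (constant speed): v₀ = 9.50 m/s, a = 0 m/s².
v = v₀ + at = 9.50 + (0)(8) = 9.50 m/s
Δx = v₀t + ½at² = 9.50·8 + 0.5·0·8² = 76.0 m
Distance in phase 2 = 76.0 m

76.00 m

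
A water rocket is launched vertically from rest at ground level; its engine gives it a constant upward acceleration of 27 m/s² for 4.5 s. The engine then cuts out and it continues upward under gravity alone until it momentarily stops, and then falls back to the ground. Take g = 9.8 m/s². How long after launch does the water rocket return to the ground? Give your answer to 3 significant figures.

31.4 s

Phase 1 (powered ascent): v₀ = 0 m/s, a = 27 m/s².
v = v₀ + at = 0 + (27)(4.5) = 122 m/s
Δx = v₀t + ½at² = 0·4.5 + 0.5·27·4.5² = 273 m

Phase 2 (coasting upward): v₀ = 122 m/s, a = -9.8 m/s².
v = v₀ + at → t = (0 − 122) / -9.8 = 12.4 s
v² = v₀² + 2aΔx → Δx = (0² − 122²)/(2·-9.8) = 753 m

Phase 3 (free fall): v₀ = 0 m/s, a = -9.8 m/s².
Falls 1030 m from rest: t = √(2·1030/9.8) = 14.5 s; v = g·t = 142 m/s.
Total time = 4.50 + 12.4 + 14.5 = 31.4 s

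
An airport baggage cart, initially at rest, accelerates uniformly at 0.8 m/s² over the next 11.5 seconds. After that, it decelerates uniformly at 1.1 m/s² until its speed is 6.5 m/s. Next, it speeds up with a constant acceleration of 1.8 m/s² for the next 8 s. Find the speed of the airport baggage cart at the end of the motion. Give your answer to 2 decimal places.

20.90 m/s

Phase 1 (accelerating): v₀ = 0 m/s, a = 0.8 m/s².
v = v₀ + at = 0 + (0.8)(11.5) = 9.20 m/s
Δx = v₀t + ½at² = 0·11.5 + 0.5·0.8·11.5² = 52.9 m

Phase 2 (decelerating): v₀ = 9.20 m/s, a = -1.1 m/s².
v = v₀ + at → t = (6.5 − 9.20) / -1.1 = 2.45 s
v² = v₀² + 2aΔx → Δx = (6.5² − 9.20²)/(2·-1.1) = 19.3 m

Phase 3 (accelerating): v₀ = 6.50 m/s, a = 1.8 m/s².
v = v₀ + at = 6.50 + (1.8)(8) = 20.9 m/s
Δx = v₀t + ½at² = 6.50·8 + 0.5·1.8·8² = 110 m
Final speed = 20.9 m/s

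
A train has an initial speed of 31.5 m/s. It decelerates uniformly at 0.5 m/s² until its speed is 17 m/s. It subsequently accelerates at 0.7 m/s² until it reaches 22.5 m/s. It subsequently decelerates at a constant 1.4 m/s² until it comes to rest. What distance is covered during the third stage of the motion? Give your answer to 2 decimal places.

180.80 m

Phase 1 (decelerating): v₀ = 31.5 m/s, a = -0.5 m/s².
v = v₀ + at → t = (17 − 31.5) / -0.5 = 29.0 s
v² = v₀² + 2aΔx → Δx = (17² − 31.5²)/(2·-0.5) = 703 m

Phase 2 (accelerating): v₀ = 17.0 m/s, a = 0.7 m/s².
v = v₀ + at → t = (22.5 − 17.0) / 0.7 = 7.86 s
v² = v₀² + 2aΔx → Δx = (22.5² − 17.0²)/(2·0.7) = 155 m

Phase 3 (decelerating): v₀ = 22.5 m/s, a = -1.4 m/s².
v = v₀ + at → t = (0 − 22.5) / -1.4 = 16.1 s
v² = v₀² + 2aΔx → Δx = (0² − 22.5²)/(2·-1.4) = 181 m
Distance in phase 3 = 181 m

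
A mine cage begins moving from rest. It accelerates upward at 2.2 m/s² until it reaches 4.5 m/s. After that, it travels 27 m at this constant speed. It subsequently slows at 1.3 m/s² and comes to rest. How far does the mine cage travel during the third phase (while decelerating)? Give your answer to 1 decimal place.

Phase 1 (accelerating): v₀ = 0 m/s, a = 2.2 m/s².
v = v₀ + at → t = (4.5 − 0) / 2.2 = 2.05 s
v² = v₀² + 2aΔx → Δx = (4.5² − 0²)/(2·2.2) = 4.60 m

Phase 2 (constant speed): v₀ = 4.50 m/s, a = 0 m/s².
Constant speed: t = d/v = 27/4.50 = 6.00 s

Phase 3 (decelerating): v₀ = 4.50 m/s, a = -1.3 m/s².
v = v₀ + at → t = (0 − 4.50) / -1.3 = 3.46 s
v² = v₀² + 2aΔx → Δx = (0² − 4.50²)/(2·-1.3) = 7.79 m
Distance in phase 3 = 7.79 m

7.8 m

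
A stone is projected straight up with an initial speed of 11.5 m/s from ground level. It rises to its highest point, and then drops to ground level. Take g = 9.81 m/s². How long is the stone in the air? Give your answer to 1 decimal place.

Phase 1 (rising): v₀ = 11.5 m/s, a = -9.81 m/s².
v = v₀ + at → t = (0 − 11.5) / -9.81 = 1.17 s
v² = v₀² + 2aΔx → Δx = (0² − 11.5²)/(2·-9.81) = 6.74 m

Phase 2 (falling): v₀ = 0 m/s, a = -9.81 m/s².
Falls 6.74 m from rest: t = √(2·6.74/9.81) = 1.17 s; v = g·t = 11.5 m/s.
Total time = 1.17 + 1.17 = 2.34 s

2.3 s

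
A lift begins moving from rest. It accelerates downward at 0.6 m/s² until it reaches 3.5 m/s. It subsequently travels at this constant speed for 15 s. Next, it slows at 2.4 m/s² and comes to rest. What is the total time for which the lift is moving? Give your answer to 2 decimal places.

Phase 1 (accelerating): v₀ = 0 m/s, a = 0.6 m/s².
v = v₀ + at → t = (3.5 − 0) / 0.6 = 5.83 s
v² = v₀² + 2aΔx → Δx = (3.5² − 0²)/(2·0.6) = 10.2 m

Phase 2 (constant speed): v₀ = 3.50 m/s, a = 0 m/s².
v = v₀ + at = 3.50 + (0)(15) = 3.50 m/s
Δx = v₀t + ½at² = 3.50·15 + 0.5·0·15² = 52.5 m

Phase 3 (decelerating): v₀ = 3.50 m/s, a = -2.4 m/s².
v = v₀ + at → t = (0 − 3.50) / -2.4 = 1.46 s
v² = v₀² + 2aΔx → Δx = (0² − 3.50²)/(2·-2.4) = 2.55 m
Total time = 5.83 + 15.0 + 1.46 = 22.3 s

22.29 s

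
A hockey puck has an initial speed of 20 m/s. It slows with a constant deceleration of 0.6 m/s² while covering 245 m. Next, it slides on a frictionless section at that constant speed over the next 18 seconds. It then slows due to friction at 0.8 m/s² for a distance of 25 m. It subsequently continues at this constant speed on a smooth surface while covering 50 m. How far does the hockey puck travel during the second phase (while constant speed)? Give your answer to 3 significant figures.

185 m

Phase 1 (decelerating): v₀ = 20.0 m/s, a = -0.6 m/s².
v² = v₀² + 2aΔx = 20.0² + 2·-0.6·245 = 106 → v = 10.3 m/s
t = (v − v₀)/a = (10.3 − 20.0)/-0.6 = 16.2 s

Phase 2 (constant speed): v₀ = 10.3 m/s, a = 0 m/s².
v = v₀ + at = 10.3 + (0)(18) = 10.3 m/s
Δx = v₀t + ½at² = 10.3·18 + 0.5·0·18² = 185 m
Distance in phase 2 = 185 m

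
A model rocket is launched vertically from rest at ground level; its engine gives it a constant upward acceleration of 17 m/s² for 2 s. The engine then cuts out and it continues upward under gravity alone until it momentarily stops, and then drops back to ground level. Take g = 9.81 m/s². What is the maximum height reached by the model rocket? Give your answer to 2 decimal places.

92.92 m

Phase 1 (powered ascent): v₀ = 0 m/s, a = 17 m/s².
v = v₀ + at = 0 + (17)(2) = 34.0 m/s
Δx = v₀t + ½at² = 0·2 + 0.5·17·2² = 34.0 m

Phase 2 (coasting upward): v₀ = 34.0 m/s, a = -9.81 m/s².
v = v₀ + at → t = (0 − 34.0) / -9.81 = 3.47 s
v² = v₀² + 2aΔx → Δx = (0² − 34.0²)/(2·-9.81) = 58.9 m
Maximum height = 34.0 + 58.9 = 92.9 m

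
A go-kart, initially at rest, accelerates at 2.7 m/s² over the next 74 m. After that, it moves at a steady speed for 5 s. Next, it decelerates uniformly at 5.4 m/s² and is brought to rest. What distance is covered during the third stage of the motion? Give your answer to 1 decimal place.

37.0 m

Phase 1 (accelerating): v₀ = 0 m/s, a = 2.7 m/s².
v² = v₀² + 2aΔx = 0² + 2·2.7·74 = 400 → v = 20.0 m/s
t = (v − v₀)/a = (20.0 − 0)/2.7 = 7.40 s

Phase 2 (constant speed): v₀ = 20.0 m/s, a = 0 m/s².
v = v₀ + at = 20.0 + (0)(5) = 20.0 m/s
Δx = v₀t + ½at² = 20.0·5 + 0.5·0·5² = 99.9 m

Phase 3 (decelerating): v₀ = 20.0 m/s, a = -5.4 m/s².
v = v₀ + at → t = (0 − 20.0) / -5.4 = 3.70 s
v² = v₀² + 2aΔx → Δx = (0² − 20.0²)/(2·-5.4) = 37.0 m
Distance in phase 3 = 37.0 m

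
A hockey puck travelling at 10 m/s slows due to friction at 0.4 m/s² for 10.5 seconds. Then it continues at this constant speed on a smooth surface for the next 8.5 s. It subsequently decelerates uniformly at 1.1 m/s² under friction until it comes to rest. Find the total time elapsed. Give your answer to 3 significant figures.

Phase 1 (decelerating): v₀ = 10.0 m/s, a = -0.4 m/s².
v = v₀ + at = 10.0 + (-0.4)(10.5) = 5.80 m/s
Δx = v₀t + ½at² = 10.0·10.5 + 0.5·-0.4·10.5² = 83.0 m

Phase 2 (constant speed): v₀ = 5.80 m/s, a = 0 m/s².
v = v₀ + at = 5.80 + (0)(8.5) = 5.80 m/s
Δx = v₀t + ½at² = 5.80·8.5 + 0.5·0·8.5² = 49.3 m

Phase 3 (decelerating): v₀ = 5.80 m/s, a = -1.1 m/s².
v = v₀ + at → t = (0 − 5.80) / -1.1 = 5.27 s
v² = v₀² + 2aΔx → Δx = (0² − 5.80²)/(2·-1.1) = 15.3 m
Total time = 10.5 + 8.50 + 5.27 = 24.3 s

24.3 s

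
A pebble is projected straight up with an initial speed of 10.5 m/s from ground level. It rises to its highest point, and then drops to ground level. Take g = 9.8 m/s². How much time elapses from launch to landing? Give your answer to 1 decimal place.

2.1 s

Phase 1 (rising): v₀ = 10.5 m/s, a = -9.8 m/s².
v = v₀ + at → t = (0 − 10.5) / -9.8 = 1.07 s
v² = v₀² + 2aΔx → Δx = (0² − 10.5²)/(2·-9.8) = 5.62 m

Phase 2 (falling): v₀ = 0 m/s, a = -9.8 m/s².
Falls 5.62 m from rest: t = √(2·5.62/9.8) = 1.07 s; v = g·t = 10.5 m/s.
Total time = 1.07 + 1.07 = 2.14 s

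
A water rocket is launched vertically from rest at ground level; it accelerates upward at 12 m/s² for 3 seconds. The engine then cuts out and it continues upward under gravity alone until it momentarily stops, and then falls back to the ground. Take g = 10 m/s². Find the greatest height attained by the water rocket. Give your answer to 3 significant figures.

119 m

Phase 1 (powered ascent): v₀ = 0 m/s, a = 12 m/s².
v = v₀ + at = 0 + (12)(3) = 36.0 m/s
Δx = v₀t + ½at² = 0·3 + 0.5·12·3² = 54.0 m

Phase 2 (coasting upward): v₀ = 36.0 m/s, a = -10 m/s².
v = v₀ + at → t = (0 − 36.0) / -10 = 3.60 s
v² = v₀² + 2aΔx → Δx = (0² − 36.0²)/(2·-10) = 64.8 m
Maximum height = 54.0 + 64.8 = 119 m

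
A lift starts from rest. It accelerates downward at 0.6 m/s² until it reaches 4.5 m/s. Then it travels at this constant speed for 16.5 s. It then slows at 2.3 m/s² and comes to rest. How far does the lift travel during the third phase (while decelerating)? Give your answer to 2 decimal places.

Phase 1 (accelerating): v₀ = 0 m/s, a = 0.6 m/s².
v = v₀ + at → t = (4.5 − 0) / 0.6 = 7.50 s
v² = v₀² + 2aΔx → Δx = (4.5² − 0²)/(2·0.6) = 16.9 m

Phase 2 (constant speed): v₀ = 4.50 m/s, a = 0 m/s².
v = v₀ + at = 4.50 + (0)(16.5) = 4.50 m/s
Δx = v₀t + ½at² = 4.50·16.5 + 0.5·0·16.5² = 74.2 m

Phase 3 (decelerating): v₀ = 4.50 m/s, a = -2.3 m/s².
v = v₀ + at → t = (0 − 4.50) / -2.3 = 1.96 s
v² = v₀² + 2aΔx → Δx = (0² − 4.50²)/(2·-2.3) = 4.40 m
Distance in phase 3 = 4.40 m

4.40 m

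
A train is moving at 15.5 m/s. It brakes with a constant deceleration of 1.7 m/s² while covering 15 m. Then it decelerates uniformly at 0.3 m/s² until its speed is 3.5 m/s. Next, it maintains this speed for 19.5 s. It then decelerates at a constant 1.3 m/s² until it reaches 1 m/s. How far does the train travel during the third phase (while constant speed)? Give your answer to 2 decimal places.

68.25 m

Phase 1 (decelerating): v₀ = 15.5 m/s, a = -1.7 m/s².
v² = v₀² + 2aΔx = 15.5² + 2·-1.7·15 = 189 → v = 13.8 m/s
t = (v − v₀)/a = (13.8 − 15.5)/-1.7 = 1.03 s

Phase 2 (decelerating): v₀ = 13.8 m/s, a = -0.3 m/s².
v = v₀ + at → t = (3.5 − 13.8) / -0.3 = 34.2 s
v² = v₀² + 2aΔx → Δx = (3.5² − 13.8²)/(2·-0.3) = 295 m

Phase 3 (constant speed): v₀ = 3.50 m/s, a = 0 m/s².
v = v₀ + at = 3.50 + (0)(19.5) = 3.50 m/s
Δx = v₀t + ½at² = 3.50·19.5 + 0.5·0·19.5² = 68.2 m
Distance in phase 3 = 68.2 m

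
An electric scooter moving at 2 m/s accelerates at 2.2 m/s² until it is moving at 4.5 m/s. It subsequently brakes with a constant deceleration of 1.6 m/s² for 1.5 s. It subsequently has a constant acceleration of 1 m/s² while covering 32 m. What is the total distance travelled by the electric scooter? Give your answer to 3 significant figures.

Phase 1 (accelerating): v₀ = 2.00 m/s, a = 2.2 m/s².
v = v₀ + at → t = (4.5 − 2.00) / 2.2 = 1.14 s
v² = v₀² + 2aΔx → Δx = (4.5² − 2.00²)/(2·2.2) = 3.69 m

Phase 2 (decelerating): v₀ = 4.50 m/s, a = -1.6 m/s².
v = v₀ + at = 4.50 + (-1.6)(1.5) = 2.10 m/s
Δx = v₀t + ½at² = 4.50·1.5 + 0.5·-1.6·1.5² = 4.95 m

Phase 3 (accelerating): v₀ = 2.10 m/s, a = 1 m/s².
v² = v₀² + 2aΔx = 2.10² + 2·1·32 = 68.4 → v = 8.27 m/s
t = (v − v₀)/a = (8.27 − 2.10)/1 = 6.17 s
Total distance = 3.69 + 4.95 + 32.0 = 40.6 m

40.6 m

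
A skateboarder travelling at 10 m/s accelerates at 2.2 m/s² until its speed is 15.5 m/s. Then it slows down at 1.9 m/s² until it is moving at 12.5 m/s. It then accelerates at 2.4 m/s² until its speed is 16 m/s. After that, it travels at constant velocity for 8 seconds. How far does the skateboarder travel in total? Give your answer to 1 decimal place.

202.8 m

Phase 1 (accelerating): v₀ = 10.0 m/s, a = 2.2 m/s².
v = v₀ + at → t = (15.5 − 10.0) / 2.2 = 2.50 s
v² = v₀² + 2aΔx → Δx = (15.5² − 10.0²)/(2·2.2) = 31.9 m

Phase 2 (decelerating): v₀ = 15.5 m/s, a = -1.9 m/s².
v = v₀ + at → t = (12.5 − 15.5) / -1.9 = 1.58 s
v² = v₀² + 2aΔx → Δx = (12.5² − 15.5²)/(2·-1.9) = 22.1 m

Phase 3 (accelerating): v₀ = 12.5 m/s, a = 2.4 m/s².
v = v₀ + at → t = (16 − 12.5) / 2.4 = 1.46 s
v² = v₀² + 2aΔx → Δx = (16² − 12.5²)/(2·2.4) = 20.8 m

Phase 4 (constant speed): v₀ = 16.0 m/s, a = 0 m/s².
v = v₀ + at = 16.0 + (0)(8) = 16.0 m/s
Δx = v₀t + ½at² = 16.0·8 + 0.5·0·8² = 128 m
Total distance = 31.9 + 22.1 + 20.8 + 128 = 203 m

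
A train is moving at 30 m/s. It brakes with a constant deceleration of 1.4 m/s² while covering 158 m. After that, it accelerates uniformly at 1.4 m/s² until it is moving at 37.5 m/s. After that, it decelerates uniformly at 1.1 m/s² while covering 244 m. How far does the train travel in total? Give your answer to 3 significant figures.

Phase 1 (decelerating): v₀ = 30.0 m/s, a = -1.4 m/s².
v² = v₀² + 2aΔx = 30.0² + 2·-1.4·158 = 458 → v = 21.4 m/s
t = (v − v₀)/a = (21.4 − 30.0)/-1.4 = 6.15 s

Phase 2 (accelerating): v₀ = 21.4 m/s, a = 1.4 m/s².
v = v₀ + at → t = (37.5 − 21.4) / 1.4 = 11.5 s
v² = v₀² + 2aΔx → Δx = (37.5² − 21.4²)/(2·1.4) = 339 m

Phase 3 (decelerating): v₀ = 37.5 m/s, a = -1.1 m/s².
v² = v₀² + 2aΔx = 37.5² + 2·-1.1·244 = 869 → v = 29.5 m/s
t = (v − v₀)/a = (29.5 − 37.5)/-1.1 = 7.29 s
Total distance = 158 + 339 + 244 = 741 m

741 m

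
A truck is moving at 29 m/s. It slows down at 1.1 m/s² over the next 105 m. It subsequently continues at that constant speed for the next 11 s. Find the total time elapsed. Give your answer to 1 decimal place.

14.9 s

Phase 1 (decelerating): v₀ = 29.0 m/s, a = -1.1 m/s².
v² = v₀² + 2aΔx = 29.0² + 2·-1.1·105 = 610 → v = 24.7 m/s
t = (v − v₀)/a = (24.7 − 29.0)/-1.1 = 3.91 s

Phase 2 (constant speed): v₀ = 24.7 m/s, a = 0 m/s².
v = v₀ + at = 24.7 + (0)(11) = 24.7 m/s
Δx = v₀t + ½at² = 24.7·11 + 0.5·0·11² = 272 m
Total time = 3.91 + 11.0 = 14.9 s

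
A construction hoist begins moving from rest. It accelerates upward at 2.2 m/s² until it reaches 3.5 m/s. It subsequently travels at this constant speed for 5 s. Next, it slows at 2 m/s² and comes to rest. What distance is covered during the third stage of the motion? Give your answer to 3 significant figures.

3.06 m

Phase 1 (accelerating): v₀ = 0 m/s, a = 2.2 m/s².
v = v₀ + at → t = (3.5 − 0) / 2.2 = 1.59 s
v² = v₀² + 2aΔx → Δx = (3.5² − 0²)/(2·2.2) = 2.78 m

Phase 2 (constant speed): v₀ = 3.50 m/s, a = 0 m/s².
v = v₀ + at = 3.50 + (0)(5) = 3.50 m/s
Δx = v₀t + ½at² = 3.50·5 + 0.5·0·5² = 17.5 m

Phase 3 (decelerating): v₀ = 3.50 m/s, a = -2 m/s².
v = v₀ + at → t = (0 − 3.50) / -2 = 1.75 s
v² = v₀² + 2aΔx → Δx = (0² − 3.50²)/(2·-2) = 3.06 m
Distance in phase 3 = 3.06 m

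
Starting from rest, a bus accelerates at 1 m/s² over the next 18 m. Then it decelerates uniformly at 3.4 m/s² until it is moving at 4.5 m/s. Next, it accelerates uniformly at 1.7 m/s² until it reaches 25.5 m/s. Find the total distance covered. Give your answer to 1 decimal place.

205.6 m

Phase 1 (accelerating): v₀ = 0 m/s, a = 1 m/s².
v² = v₀² + 2aΔx = 0² + 2·1·18 = 36.0 → v = 6.00 m/s
t = (v − v₀)/a = (6.00 − 0)/1 = 6.00 s

Phase 2 (decelerating): v₀ = 6.00 m/s, a = -3.4 m/s².
v = v₀ + at → t = (4.5 − 6.00) / -3.4 = 0.441 s
v² = v₀² + 2aΔx → Δx = (4.5² − 6.00²)/(2·-3.4) = 2.32 m

Phase 3 (accelerating): v₀ = 4.50 m/s, a = 1.7 m/s².
v = v₀ + at → t = (25.5 − 4.50) / 1.7 = 12.4 s
v² = v₀² + 2aΔx → Δx = (25.5² − 4.50²)/(2·1.7) = 185 m
Total distance = 18.0 + 2.32 + 185 = 206 m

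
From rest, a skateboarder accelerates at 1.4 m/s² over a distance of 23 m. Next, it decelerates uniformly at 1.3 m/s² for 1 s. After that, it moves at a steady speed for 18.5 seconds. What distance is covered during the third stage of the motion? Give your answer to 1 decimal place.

124.4 m

Phase 1 (accelerating): v₀ = 0 m/s, a = 1.4 m/s².
v² = v₀² + 2aΔx = 0² + 2·1.4·23 = 64.4 → v = 8.02 m/s
t = (v − v₀)/a = (8.02 − 0)/1.4 = 5.73 s

Phase 2 (decelerating): v₀ = 8.02 m/s, a = -1.3 m/s².
v = v₀ + at = 8.02 + (-1.3)(1) = 6.72 m/s
Δx = v₀t + ½at² = 8.02·1 + 0.5·-1.3·1² = 7.37 m

Phase 3 (constant speed): v₀ = 6.72 m/s, a = 0 m/s².
v = v₀ + at = 6.72 + (0)(18.5) = 6.72 m/s
Δx = v₀t + ½at² = 6.72·18.5 + 0.5·0·18.5² = 124 m
Distance in phase 3 = 124 m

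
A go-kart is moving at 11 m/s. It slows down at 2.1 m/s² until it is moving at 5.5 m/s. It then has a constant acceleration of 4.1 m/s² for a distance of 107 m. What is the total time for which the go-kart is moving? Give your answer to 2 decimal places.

8.63 s

Phase 1 (decelerating): v₀ = 11.0 m/s, a = -2.1 m/s².
v = v₀ + at → t = (5.5 − 11.0) / -2.1 = 2.62 s
v² = v₀² + 2aΔx → Δx = (5.5² − 11.0²)/(2·-2.1) = 21.6 m

Phase 2 (accelerating): v₀ = 5.50 m/s, a = 4.1 m/s².
v² = v₀² + 2aΔx = 5.50² + 2·4.1·107 = 908 → v = 30.1 m/s
t = (v − v₀)/a = (30.1 − 5.50)/4.1 = 6.01 s
Total time = 2.62 + 6.01 = 8.63 s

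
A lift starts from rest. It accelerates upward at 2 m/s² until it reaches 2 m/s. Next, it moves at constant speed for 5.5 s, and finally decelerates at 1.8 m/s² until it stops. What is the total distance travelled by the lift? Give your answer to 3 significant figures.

Phase 1 (accelerating): v₀ = 0 m/s, a = 2 m/s².
v = v₀ + at → t = (2 − 0) / 2 = 1.00 s
v² = v₀² + 2aΔx → Δx = (2² − 0²)/(2·2) = 1.00 m

Phase 2 (constant speed): v₀ = 2.00 m/s, a = 0 m/s².
v = v₀ + at = 2.00 + (0)(5.5) = 2.00 m/s
Δx = v₀t + ½at² = 2.00·5.5 + 0.5·0·5.5² = 11.0 m

Phase 3 (decelerating): v₀ = 2.00 m/s, a = -1.8 m/s².
v = v₀ + at → t = (0 − 2.00) / -1.8 = 1.11 s
v² = v₀² + 2aΔx → Δx = (0² − 2.00²)/(2·-1.8) = 1.11 m
Total distance = 1.00 + 11.0 + 1.11 = 13.1 m

13.1 m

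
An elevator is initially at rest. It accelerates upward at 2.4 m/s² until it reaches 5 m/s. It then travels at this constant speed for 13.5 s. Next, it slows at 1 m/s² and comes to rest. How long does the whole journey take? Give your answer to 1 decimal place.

20.6 s

Phase 1 (accelerating): v₀ = 0 m/s, a = 2.4 m/s².
v = v₀ + at → t = (5 − 0) / 2.4 = 2.08 s
v² = v₀² + 2aΔx → Δx = (5² − 0²)/(2·2.4) = 5.21 m

Phase 2 (constant speed): v₀ = 5.00 m/s, a = 0 m/s².
v = v₀ + at = 5.00 + (0)(13.5) = 5.00 m/s
Δx = v₀t + ½at² = 5.00·13.5 + 0.5·0·13.5² = 67.5 m

Phase 3 (decelerating): v₀ = 5.00 m/s, a = -1 m/s².
v = v₀ + at → t = (0 − 5.00) / -1 = 5.00 s
v² = v₀² + 2aΔx → Δx = (0² − 5.00²)/(2·-1) = 12.5 m
Total time = 2.08 + 13.5 + 5.00 = 20.6 s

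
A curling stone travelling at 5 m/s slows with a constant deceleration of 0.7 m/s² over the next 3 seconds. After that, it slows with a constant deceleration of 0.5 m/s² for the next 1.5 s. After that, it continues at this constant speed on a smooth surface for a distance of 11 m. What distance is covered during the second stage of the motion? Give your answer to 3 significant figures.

Phase 1 (decelerating): v₀ = 5.00 m/s, a = -0.7 m/s².
v = v₀ + at = 5.00 + (-0.7)(3) = 2.90 m/s
Δx = v₀t + ½at² = 5.00·3 + 0.5·-0.7·3² = 11.9 m

Phase 2 (decelerating): v₀ = 2.90 m/s, a = -0.5 m/s².
v = v₀ + at = 2.90 + (-0.5)(1.5) = 2.15 m/s
Δx = v₀t + ½at² = 2.90·1.5 + 0.5·-0.5·1.5² = 3.79 m
Distance in phase 2 = 3.79 m

3.79 m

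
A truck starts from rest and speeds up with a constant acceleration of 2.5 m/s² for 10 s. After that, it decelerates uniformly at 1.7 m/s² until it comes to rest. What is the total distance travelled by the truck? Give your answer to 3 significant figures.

309 m

Phase 1 (accelerating): v₀ = 0 m/s, a = 2.5 m/s².
v = v₀ + at = 0 + (2.5)(10) = 25.0 m/s
Δx = v₀t + ½at² = 0·10 + 0.5·2.5·10² = 125 m

Phase 2 (decelerating): v₀ = 25.0 m/s, a = -1.7 m/s².
v = v₀ + at → t = (0 − 25.0) / -1.7 = 14.7 s
v² = v₀² + 2aΔx → Δx = (0² − 25.0²)/(2·-1.7) = 184 m
Total distance = 125 + 184 = 309 m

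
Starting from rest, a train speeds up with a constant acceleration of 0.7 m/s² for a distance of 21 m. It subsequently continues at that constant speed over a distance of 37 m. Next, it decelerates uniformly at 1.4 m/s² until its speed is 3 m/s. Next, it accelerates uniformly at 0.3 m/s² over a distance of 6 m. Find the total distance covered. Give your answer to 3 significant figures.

Phase 1 (accelerating): v₀ = 0 m/s, a = 0.7 m/s².
v² = v₀² + 2aΔx = 0² + 2·0.7·21 = 29.4 → v = 5.42 m/s
t = (v − v₀)/a = (5.42 − 0)/0.7 = 7.75 s

Phase 2 (constant speed): v₀ = 5.42 m/s, a = 0 m/s².
Constant speed: t = d/v = 37/5.42 = 6.82 s

Phase 3 (decelerating): v₀ = 5.42 m/s, a = -1.4 m/s².
v = v₀ + at → t = (3 − 5.42) / -1.4 = 1.73 s
v² = v₀² + 2aΔx → Δx = (3² − 5.42²)/(2·-1.4) = 7.29 m

Phase 4 (accelerating): v₀ = 3.00 m/s, a = 0.3 m/s².
v² = v₀² + 2aΔx = 3.00² + 2·0.3·6 = 12.6 → v = 3.55 m/s
t = (v − v₀)/a = (3.55 − 3.00)/0.3 = 1.83 s
Total distance = 21.0 + 37.0 + 7.29 + 6.00 = 71.3 m

71.3 m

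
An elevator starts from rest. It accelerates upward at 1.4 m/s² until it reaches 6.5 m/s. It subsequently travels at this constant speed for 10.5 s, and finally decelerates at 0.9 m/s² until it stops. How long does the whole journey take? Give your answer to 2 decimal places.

22.37 s

Phase 1 (accelerating): v₀ = 0 m/s, a = 1.4 m/s².
v = v₀ + at → t = (6.5 − 0) / 1.4 = 4.64 s
v² = v₀² + 2aΔx → Δx = (6.5² − 0²)/(2·1.4) = 15.1 m

Phase 2 (constant speed): v₀ = 6.50 m/s, a = 0 m/s².
v = v₀ + at = 6.50 + (0)(10.5) = 6.50 m/s
Δx = v₀t + ½at² = 6.50·10.5 + 0.5·0·10.5² = 68.2 m

Phase 3 (decelerating): v₀ = 6.50 m/s, a = -0.9 m/s².
v = v₀ + at → t = (0 − 6.50) / -0.9 = 7.22 s
v² = v₀² + 2aΔx → Δx = (0² − 6.50²)/(2·-0.9) = 23.5 m
Total time = 4.64 + 10.5 + 7.22 = 22.4 s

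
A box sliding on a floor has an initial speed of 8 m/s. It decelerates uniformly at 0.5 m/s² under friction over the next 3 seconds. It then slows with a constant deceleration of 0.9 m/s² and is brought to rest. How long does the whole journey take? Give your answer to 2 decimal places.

10.22 s

Phase 1 (decelerating): v₀ = 8.00 m/s, a = -0.5 m/s².
v = v₀ + at = 8.00 + (-0.5)(3) = 6.50 m/s
Δx = v₀t + ½at² = 8.00·3 + 0.5·-0.5·3² = 21.8 m

Phase 2 (decelerating): v₀ = 6.50 m/s, a = -0.9 m/s².
v = v₀ + at → t = (0 − 6.50) / -0.9 = 7.22 s
v² = v₀² + 2aΔx → Δx = (0² − 6.50²)/(2·-0.9) = 23.5 m
Total time = 3.00 + 7.22 = 10.2 s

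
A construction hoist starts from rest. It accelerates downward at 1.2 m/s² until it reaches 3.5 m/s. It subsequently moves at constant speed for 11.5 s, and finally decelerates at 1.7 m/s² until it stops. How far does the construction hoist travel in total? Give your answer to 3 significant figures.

49.0 m

Phase 1 (accelerating): v₀ = 0 m/s, a = 1.2 m/s².
v = v₀ + at → t = (3.5 − 0) / 1.2 = 2.92 s
v² = v₀² + 2aΔx → Δx = (3.5² − 0²)/(2·1.2) = 5.10 m

Phase 2 (constant speed): v₀ = 3.50 m/s, a = 0 m/s².
v = v₀ + at = 3.50 + (0)(11.5) = 3.50 m/s
Δx = v₀t + ½at² = 3.50·11.5 + 0.5·0·11.5² = 40.2 m

Phase 3 (decelerating): v₀ = 3.50 m/s, a = -1.7 m/s².
v = v₀ + at → t = (0 − 3.50) / -1.7 = 2.06 s
v² = v₀² + 2aΔx → Δx = (0² − 3.50²)/(2·-1.7) = 3.60 m
Total distance = 5.10 + 40.2 + 3.60 = 49.0 m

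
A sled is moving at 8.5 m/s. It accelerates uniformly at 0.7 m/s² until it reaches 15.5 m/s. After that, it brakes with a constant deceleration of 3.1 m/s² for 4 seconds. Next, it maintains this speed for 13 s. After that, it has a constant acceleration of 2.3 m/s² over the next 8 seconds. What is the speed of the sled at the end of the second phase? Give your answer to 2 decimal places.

3.10 m/s

Phase 1 (accelerating): v₀ = 8.50 m/s, a = 0.7 m/s².
v = v₀ + at → t = (15.5 − 8.50) / 0.7 = 10.0 s
v² = v₀² + 2aΔx → Δx = (15.5² − 8.50²)/(2·0.7) = 120 m

Phase 2 (decelerating): v₀ = 15.5 m/s, a = -3.1 m/s².
v = v₀ + at = 15.5 + (-3.1)(4) = 3.10 m/s
Δx = v₀t + ½at² = 15.5·4 + 0.5·-3.1·4² = 37.2 m
Speed at end of phase 2 = 3.10 m/s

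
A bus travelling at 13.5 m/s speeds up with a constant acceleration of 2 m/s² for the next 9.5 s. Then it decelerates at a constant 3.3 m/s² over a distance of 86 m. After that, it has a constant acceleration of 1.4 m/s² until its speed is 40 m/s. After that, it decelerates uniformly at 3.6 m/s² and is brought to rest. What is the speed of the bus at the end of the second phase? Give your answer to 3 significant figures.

Phase 1 (accelerating): v₀ = 13.5 m/s, a = 2 m/s².
v = v₀ + at = 13.5 + (2)(9.5) = 32.5 m/s
Δx = v₀t + ½at² = 13.5·9.5 + 0.5·2·9.5² = 218 m

Phase 2 (decelerating): v₀ = 32.5 m/s, a = -3.3 m/s².
v² = v₀² + 2aΔx = 32.5² + 2·-3.3·86 = 489 → v = 22.1 m/s
t = (v − v₀)/a = (22.1 − 32.5)/-3.3 = 3.15 s
Speed at end of phase 2 = 22.1 m/s

22.1 m/s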